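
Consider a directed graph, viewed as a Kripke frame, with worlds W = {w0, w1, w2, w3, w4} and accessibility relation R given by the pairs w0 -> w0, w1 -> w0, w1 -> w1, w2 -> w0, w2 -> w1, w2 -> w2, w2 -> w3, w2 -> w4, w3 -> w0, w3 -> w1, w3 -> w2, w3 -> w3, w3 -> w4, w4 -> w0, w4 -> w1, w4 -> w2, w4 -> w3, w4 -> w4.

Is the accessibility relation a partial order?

Reflexive: yes — every world is R-related to itself.
Transitive: yes — every two-step R-path is closed by a direct edge.
Antisymmetric: no — w2 R w3 and w3 R w2 with w2 ≠ w3.
So R is not a partial order.

No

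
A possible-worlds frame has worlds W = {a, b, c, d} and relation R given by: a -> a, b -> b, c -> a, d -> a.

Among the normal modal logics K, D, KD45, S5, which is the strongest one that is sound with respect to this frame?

Serial (axiom D): yes — every world has a successor (e.g. a R a).
Euclidean (axiom 5): yes — any two successors of a common world are R-related.
Transitive (axiom 4): yes — every two-step R-path is closed by a direct edge.
Reflexive (axiom T): no — c is not related to itself.
So F validates K, D, KD45; S5 would additionally require R to be reflexive. The strongest is KD45.

KD45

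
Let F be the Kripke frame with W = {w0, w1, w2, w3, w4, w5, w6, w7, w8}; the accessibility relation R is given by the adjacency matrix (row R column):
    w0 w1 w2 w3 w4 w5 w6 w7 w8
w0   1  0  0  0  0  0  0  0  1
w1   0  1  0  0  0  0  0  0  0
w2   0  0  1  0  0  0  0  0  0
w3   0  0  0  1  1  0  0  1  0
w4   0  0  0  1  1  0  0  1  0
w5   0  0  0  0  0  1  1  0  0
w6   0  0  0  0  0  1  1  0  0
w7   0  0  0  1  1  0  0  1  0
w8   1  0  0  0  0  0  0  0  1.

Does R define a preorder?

Reflexive: yes — every world is R-related to itself.
Transitive: yes — every two-step R-path is closed by a direct edge.
So R is a preorder.

Yes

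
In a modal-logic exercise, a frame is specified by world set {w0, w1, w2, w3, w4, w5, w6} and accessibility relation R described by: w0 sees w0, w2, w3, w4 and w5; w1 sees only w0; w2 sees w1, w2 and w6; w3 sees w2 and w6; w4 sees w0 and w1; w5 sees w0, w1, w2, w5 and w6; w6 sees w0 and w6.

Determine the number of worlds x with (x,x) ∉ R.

3

Enumerating: w1, w3, w4.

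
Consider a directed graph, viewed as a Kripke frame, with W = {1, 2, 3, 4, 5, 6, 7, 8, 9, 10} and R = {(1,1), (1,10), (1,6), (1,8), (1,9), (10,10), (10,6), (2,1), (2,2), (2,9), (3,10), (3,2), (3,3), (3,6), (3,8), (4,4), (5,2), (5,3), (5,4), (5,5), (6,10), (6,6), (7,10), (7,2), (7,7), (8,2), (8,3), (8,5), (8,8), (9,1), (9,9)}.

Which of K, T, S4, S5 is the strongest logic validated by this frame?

T

Reflexive (axiom T): yes — every world is R-related to itself.
Transitive (axiom 4): no — 1 R 8 and 8 R 2, but not 1 R 2.
Euclidean (axiom 5): no — 1 R 10 and 1 R 8, but not 10 R 8.
So F validates K, T; S4 would additionally require R to be transitive. The strongest is T.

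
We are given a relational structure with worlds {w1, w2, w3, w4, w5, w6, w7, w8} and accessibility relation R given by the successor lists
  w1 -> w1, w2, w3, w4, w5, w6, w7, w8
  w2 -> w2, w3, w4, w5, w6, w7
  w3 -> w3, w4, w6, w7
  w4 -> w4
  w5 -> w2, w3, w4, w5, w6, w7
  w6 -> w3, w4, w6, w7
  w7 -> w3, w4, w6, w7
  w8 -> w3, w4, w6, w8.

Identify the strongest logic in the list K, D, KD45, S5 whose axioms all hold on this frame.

Serial (axiom D): yes — every world has a successor (e.g. w1 R w1).
Euclidean (axiom 5): no — w1 R w2 and w1 R w8, but not w2 R w8.
Transitive (axiom 4): no — w8 R w3 and w3 R w7, but not w8 R w7.
Reflexive (axiom T): yes — every world is R-related to itself.
So F validates K, D; KD45 would additionally require R to be Euclidean and transitive. The strongest is D.

D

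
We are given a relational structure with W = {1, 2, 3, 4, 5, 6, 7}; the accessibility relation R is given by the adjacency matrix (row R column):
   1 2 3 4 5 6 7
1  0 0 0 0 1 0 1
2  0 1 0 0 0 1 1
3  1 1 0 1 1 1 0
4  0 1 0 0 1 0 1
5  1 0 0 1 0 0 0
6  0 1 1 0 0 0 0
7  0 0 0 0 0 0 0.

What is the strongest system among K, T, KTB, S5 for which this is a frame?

Reflexive (axiom T): no — 1 is not related to itself.
Symmetric (axiom B): no — 1 R 7 but not 7 R 1.
Euclidean (axiom 5): no — 1 R 5 and 1 R 7, but not 5 R 7.
So F validates K; T would additionally require R to be reflexive. The strongest is K.

K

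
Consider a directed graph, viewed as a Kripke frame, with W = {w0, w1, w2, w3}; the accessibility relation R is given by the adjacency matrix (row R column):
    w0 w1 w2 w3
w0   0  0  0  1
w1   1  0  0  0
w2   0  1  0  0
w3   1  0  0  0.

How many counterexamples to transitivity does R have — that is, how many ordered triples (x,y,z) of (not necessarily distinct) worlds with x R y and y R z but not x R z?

Enumerating: (w0,w3,w0), (w1,w0,w3), (w2,w1,w0), (w3,w0,w3).

4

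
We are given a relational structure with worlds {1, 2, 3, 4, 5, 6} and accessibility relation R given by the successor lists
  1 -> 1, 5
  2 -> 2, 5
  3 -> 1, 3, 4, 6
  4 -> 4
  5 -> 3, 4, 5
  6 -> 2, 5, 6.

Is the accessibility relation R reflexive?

Reflexive: yes — every world is R-related to itself.

Yes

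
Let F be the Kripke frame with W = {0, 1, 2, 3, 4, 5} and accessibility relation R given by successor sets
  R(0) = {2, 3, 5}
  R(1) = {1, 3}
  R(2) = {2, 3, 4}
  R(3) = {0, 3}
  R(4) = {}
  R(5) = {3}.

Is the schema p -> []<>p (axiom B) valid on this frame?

No

By correspondence theory, B is valid on a frame iff R is symmetric.
Symmetric: no — 0 R 2 but not 2 R 0.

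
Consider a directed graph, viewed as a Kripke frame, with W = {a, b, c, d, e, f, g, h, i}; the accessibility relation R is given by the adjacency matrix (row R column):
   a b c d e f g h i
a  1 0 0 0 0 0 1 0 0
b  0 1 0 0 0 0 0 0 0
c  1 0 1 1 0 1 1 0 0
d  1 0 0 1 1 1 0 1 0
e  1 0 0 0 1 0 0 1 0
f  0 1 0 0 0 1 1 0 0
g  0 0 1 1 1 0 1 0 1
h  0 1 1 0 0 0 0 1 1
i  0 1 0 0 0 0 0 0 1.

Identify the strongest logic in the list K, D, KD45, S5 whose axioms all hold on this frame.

Serial (axiom D): yes — every world has a successor (e.g. a R a).
Euclidean (axiom 5): no — c R a and c R d, but not a R d.
Transitive (axiom 4): no — a R g and g R c, but not a R c.
Reflexive (axiom T): yes — every world is R-related to itself.
So F validates K, D; KD45 would additionally require R to be Euclidean and transitive. The strongest is D.

D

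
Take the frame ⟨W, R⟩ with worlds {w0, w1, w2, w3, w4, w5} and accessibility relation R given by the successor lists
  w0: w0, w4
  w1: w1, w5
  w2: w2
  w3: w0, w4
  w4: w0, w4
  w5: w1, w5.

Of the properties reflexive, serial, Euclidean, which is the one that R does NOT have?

Reflexive: no — w3 is not related to itself.
Serial: yes — every world has a successor (e.g. w0 R w0).
Euclidean: yes — any two successors of a common world are R-related.
Only reflexive fails.

reflexive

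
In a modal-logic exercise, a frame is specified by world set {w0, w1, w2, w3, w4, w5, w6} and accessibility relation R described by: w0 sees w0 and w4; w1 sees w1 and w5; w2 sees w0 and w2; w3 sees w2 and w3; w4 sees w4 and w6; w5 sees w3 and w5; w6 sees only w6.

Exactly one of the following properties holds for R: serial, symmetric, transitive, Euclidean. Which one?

serial

Serial: yes — every world has a successor (e.g. w0 R w0).
Symmetric: no — w0 R w4 but not w4 R w0.
Transitive: no — w0 R w4 and w4 R w6, but not w0 R w6.
Euclidean: no — w0 R w4 and w0 R w0, but not w4 R w0.
Only serial holds.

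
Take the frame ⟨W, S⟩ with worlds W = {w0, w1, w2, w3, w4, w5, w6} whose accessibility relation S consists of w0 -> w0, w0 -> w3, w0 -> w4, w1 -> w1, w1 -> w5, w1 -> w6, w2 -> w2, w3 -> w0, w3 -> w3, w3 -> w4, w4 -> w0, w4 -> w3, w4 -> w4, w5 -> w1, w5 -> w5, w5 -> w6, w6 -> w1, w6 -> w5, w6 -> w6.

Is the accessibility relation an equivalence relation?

Reflexive: yes — every world is S-related to itself.
Symmetric: yes — every pair in S has its reverse in S.
Transitive: yes — every two-step S-path is closed by a direct edge.
So S is an equivalence relation.

Yes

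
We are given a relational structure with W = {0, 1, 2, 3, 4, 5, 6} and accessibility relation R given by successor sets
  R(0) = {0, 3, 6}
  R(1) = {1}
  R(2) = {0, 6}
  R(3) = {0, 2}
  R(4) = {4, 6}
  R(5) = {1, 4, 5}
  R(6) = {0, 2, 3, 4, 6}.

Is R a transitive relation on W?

Transitive: no — 0 R 3 and 3 R 2, but not 0 R 2.

No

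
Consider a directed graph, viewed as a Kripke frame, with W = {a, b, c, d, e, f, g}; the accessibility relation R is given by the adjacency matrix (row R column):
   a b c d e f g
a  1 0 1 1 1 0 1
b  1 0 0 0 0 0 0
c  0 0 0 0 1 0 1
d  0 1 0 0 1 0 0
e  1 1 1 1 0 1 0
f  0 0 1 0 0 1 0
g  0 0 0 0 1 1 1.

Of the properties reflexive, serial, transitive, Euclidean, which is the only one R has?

Reflexive: no — b is not related to itself.
Serial: yes — every world has a successor (e.g. a R a).
Transitive: no — a R d and d R b, but not a R b.
Euclidean: no — a R c and a R d, but not c R d.
Only serial holds.

serial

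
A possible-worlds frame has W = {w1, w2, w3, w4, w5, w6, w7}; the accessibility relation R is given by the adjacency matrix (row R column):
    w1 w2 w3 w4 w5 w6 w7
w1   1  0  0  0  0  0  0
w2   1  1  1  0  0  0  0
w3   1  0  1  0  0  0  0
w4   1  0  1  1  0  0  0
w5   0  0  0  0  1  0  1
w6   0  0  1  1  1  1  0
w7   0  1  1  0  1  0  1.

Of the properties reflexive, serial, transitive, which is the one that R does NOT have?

Reflexive: yes — every world is R-related to itself.
Serial: yes — every world has a successor (e.g. w1 R w1).
Transitive: no — w5 R w7 and w7 R w2, but not w5 R w2.
Only transitive fails.

transitive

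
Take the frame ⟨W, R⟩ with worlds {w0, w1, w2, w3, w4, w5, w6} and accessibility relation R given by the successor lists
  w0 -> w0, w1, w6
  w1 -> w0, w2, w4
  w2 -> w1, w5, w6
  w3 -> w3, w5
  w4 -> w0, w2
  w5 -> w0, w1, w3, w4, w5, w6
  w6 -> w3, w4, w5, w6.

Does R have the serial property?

Yes

Serial: yes — every world has a successor (e.g. w0 R w0).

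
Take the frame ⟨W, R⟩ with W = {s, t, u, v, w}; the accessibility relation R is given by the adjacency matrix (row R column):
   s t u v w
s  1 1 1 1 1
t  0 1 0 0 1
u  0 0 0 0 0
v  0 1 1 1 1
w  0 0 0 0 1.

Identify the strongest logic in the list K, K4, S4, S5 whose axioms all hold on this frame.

Transitive (axiom 4): yes — every two-step R-path is closed by a direct edge.
Reflexive (axiom T): no — u is not related to itself.
Euclidean (axiom 5): no — s R t and s R u, but not t R u.
So F validates K, K4; S4 would additionally require R to be reflexive. The strongest is K4.

K4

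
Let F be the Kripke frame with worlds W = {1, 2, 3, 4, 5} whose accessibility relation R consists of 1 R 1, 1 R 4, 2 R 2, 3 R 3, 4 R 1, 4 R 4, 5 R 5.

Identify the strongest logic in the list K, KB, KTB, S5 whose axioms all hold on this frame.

Symmetric (axiom B): yes — every pair in R has its reverse in R.
Reflexive (axiom T): yes — every world is R-related to itself.
Euclidean (axiom 5): yes — any two successors of a common world are R-related.
So F validates K, KB, KTB, S5. The strongest is S5.

S5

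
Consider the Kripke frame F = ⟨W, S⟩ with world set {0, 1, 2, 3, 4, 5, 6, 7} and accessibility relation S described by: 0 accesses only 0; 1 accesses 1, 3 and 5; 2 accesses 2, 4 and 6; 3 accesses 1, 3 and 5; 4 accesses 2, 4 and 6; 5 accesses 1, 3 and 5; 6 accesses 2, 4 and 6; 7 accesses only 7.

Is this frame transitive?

Yes

Transitive: yes — every two-step S-path is closed by a direct edge.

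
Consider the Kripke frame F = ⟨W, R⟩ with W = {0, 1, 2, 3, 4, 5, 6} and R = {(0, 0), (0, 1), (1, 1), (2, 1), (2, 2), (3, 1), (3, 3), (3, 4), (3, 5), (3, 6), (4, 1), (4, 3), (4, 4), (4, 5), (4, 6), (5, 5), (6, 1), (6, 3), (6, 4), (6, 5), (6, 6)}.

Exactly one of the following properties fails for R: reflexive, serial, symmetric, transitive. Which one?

Reflexive: yes — every world is R-related to itself.
Serial: yes — every world has a successor (e.g. 0 R 0).
Symmetric: no — 0 R 1 but not 1 R 0.
Transitive: yes — every two-step R-path is closed by a direct edge.
Only symmetric fails.

symmetric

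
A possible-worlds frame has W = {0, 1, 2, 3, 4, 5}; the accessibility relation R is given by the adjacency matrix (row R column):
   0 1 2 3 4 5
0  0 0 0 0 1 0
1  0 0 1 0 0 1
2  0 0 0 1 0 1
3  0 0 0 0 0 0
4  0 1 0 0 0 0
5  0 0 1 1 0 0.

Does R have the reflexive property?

No

Reflexive: no — 0 is not related to itself.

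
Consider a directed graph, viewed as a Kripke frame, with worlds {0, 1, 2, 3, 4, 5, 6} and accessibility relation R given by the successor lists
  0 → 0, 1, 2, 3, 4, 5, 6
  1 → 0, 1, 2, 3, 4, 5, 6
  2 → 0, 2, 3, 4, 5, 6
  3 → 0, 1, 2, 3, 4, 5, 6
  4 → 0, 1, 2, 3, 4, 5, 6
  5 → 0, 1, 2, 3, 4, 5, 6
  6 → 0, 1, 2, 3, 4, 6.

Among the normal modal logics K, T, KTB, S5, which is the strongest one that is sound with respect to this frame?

T

Reflexive (axiom T): yes — every world is R-related to itself.
Symmetric (axiom B): no — 1 R 2 but not 2 R 1.
Euclidean (axiom 5): no — 0 R 2 and 0 R 1, but not 2 R 1.
So F validates K, T; KTB would additionally require R to be symmetric. The strongest is T.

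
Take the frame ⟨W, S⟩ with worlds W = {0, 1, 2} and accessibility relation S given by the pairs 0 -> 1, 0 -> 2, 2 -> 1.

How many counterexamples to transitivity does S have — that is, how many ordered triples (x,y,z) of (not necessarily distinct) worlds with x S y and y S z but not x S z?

S is transitive; there are no such tuples.

0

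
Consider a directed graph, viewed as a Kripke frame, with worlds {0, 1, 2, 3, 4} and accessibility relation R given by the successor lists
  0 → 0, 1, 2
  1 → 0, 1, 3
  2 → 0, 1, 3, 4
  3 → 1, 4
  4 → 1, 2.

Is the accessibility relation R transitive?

No

Transitive: no — 0 R 1 and 1 R 3, but not 0 R 3.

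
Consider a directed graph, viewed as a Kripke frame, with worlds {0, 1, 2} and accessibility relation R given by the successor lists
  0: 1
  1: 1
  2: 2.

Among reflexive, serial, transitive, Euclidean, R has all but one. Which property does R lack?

Reflexive: no — 0 is not related to itself.
Serial: yes — every world has a successor (e.g. 0 R 1).
Transitive: yes — every two-step R-path is closed by a direct edge.
Euclidean: yes — any two successors of a common world are R-related.
Only reflexive fails.

reflexive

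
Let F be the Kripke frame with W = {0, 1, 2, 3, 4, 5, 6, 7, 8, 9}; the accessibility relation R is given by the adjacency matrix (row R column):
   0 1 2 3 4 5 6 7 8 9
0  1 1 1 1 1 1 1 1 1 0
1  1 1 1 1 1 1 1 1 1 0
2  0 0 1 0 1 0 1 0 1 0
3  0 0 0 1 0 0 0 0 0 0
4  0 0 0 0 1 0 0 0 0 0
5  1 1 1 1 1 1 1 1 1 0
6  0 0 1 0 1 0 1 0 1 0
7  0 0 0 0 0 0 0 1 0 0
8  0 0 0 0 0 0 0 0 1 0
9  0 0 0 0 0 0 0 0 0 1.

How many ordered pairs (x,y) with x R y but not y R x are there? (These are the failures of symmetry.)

Enumerating: (0,2), (0,3), (0,4), (0,6), (0,7), (0,8), (1,2), (1,3), (1,4), (1,6), (1,7), (1,8), … and 10 more.
Total: 22.

22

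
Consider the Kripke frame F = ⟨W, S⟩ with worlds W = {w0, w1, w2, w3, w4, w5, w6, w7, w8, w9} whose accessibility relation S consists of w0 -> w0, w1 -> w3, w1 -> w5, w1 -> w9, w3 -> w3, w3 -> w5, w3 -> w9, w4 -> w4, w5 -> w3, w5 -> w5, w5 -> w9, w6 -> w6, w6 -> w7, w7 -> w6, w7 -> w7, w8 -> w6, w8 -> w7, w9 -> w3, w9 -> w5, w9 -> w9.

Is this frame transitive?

Transitive: yes — every two-step S-path is closed by a direct edge.

Yes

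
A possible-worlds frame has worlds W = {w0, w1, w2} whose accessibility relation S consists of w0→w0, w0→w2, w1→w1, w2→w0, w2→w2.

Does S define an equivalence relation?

Yes

Reflexive: yes — every world is S-related to itself.
Symmetric: yes — every pair in S has its reverse in S.
Transitive: yes — every two-step S-path is closed by a direct edge.
So S is an equivalence relation.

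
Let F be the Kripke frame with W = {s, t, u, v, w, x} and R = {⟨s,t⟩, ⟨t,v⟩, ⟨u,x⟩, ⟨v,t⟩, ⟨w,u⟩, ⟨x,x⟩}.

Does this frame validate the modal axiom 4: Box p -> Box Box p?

No

By correspondence theory, 4 is valid on a frame iff R is transitive.
Transitive: no — s R t and t R v, but not s R v.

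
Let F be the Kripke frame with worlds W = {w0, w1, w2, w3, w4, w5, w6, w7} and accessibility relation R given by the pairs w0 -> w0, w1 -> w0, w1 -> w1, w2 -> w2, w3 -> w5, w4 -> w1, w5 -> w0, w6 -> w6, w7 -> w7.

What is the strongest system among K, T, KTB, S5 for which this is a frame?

K

Reflexive (axiom T): no — w3 is not related to itself.
Symmetric (axiom B): no — w1 R w0 but not w0 R w1.
Euclidean (axiom 5): no — w1 R w0 and w1 R w1, but not w0 R w1.
So F validates K; T would additionally require R to be reflexive. The strongest is K.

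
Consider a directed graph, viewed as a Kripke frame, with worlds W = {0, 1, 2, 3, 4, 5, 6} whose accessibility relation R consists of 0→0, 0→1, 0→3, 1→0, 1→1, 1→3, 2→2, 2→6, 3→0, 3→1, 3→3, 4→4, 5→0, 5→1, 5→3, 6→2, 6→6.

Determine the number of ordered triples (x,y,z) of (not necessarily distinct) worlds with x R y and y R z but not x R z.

0

R is transitive; there are no such tuples.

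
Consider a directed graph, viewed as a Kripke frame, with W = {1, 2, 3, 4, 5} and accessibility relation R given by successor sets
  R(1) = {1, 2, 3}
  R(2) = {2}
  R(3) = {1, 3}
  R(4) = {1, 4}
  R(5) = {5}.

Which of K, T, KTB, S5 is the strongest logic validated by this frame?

Reflexive (axiom T): yes — every world is R-related to itself.
Symmetric (axiom B): no — 1 R 2 but not 2 R 1.
Euclidean (axiom 5): no — 1 R 2 and 1 R 3, but not 2 R 3.
So F validates K, T; KTB would additionally require R to be symmetric. The strongest is T.

T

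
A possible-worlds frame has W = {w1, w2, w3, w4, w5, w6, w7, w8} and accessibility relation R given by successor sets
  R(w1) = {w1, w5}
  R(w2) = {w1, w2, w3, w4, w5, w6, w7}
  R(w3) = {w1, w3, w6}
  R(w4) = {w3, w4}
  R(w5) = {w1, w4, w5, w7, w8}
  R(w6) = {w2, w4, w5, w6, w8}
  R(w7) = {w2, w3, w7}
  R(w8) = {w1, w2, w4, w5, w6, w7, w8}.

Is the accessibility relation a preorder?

Reflexive: yes — every world is R-related to itself.
Transitive: no — w1 R w5 and w5 R w4, but not w1 R w4.
So R is not a preorder.

No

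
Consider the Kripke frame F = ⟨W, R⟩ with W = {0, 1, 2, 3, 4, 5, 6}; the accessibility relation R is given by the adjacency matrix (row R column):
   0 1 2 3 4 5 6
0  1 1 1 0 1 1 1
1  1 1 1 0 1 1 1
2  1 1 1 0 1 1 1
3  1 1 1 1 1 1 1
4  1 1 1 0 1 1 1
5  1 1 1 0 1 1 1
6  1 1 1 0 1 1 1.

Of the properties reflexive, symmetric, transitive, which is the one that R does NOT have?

symmetric

Reflexive: yes — every world is R-related to itself.
Symmetric: no — 3 R 0 but not 0 R 3.
Transitive: yes — every two-step R-path is closed by a direct edge.
Only symmetric fails.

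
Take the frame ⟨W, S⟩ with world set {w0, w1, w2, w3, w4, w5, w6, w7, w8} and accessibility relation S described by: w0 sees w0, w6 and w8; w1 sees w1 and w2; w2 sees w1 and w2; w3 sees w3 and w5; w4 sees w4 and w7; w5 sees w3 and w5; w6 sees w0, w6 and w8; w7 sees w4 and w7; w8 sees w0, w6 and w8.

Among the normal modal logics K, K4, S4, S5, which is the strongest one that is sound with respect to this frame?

Transitive (axiom 4): yes — every two-step S-path is closed by a direct edge.
Reflexive (axiom T): yes — every world is S-related to itself.
Euclidean (axiom 5): yes — any two successors of a common world are S-related.
So F validates K, K4, S4, S5. The strongest is S5.

S5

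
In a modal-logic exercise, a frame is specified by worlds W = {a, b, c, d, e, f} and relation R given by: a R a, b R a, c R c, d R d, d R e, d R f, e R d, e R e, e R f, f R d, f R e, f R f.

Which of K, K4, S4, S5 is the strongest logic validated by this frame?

K4

Transitive (axiom 4): yes — every two-step R-path is closed by a direct edge.
Reflexive (axiom T): no — b is not related to itself.
Euclidean (axiom 5): yes — any two successors of a common world are R-related.
So F validates K, K4; S4 would additionally require R to be reflexive. The strongest is K4.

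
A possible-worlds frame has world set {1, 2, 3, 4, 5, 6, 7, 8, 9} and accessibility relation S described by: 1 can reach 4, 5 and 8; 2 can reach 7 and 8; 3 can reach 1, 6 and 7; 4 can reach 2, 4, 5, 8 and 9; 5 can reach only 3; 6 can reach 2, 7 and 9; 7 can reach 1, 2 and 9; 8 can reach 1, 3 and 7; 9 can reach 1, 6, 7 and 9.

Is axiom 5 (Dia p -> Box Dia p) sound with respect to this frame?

Axiom 5 corresponds to the accessibility relation being Euclidean.
Euclidean: no — 1 S 5 and 1 S 4, but not 5 S 4.

No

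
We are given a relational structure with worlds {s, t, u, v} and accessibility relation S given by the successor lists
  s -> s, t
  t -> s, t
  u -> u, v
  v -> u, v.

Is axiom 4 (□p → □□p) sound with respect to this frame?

Yes

The schema 4 characterises exactly the transitive frames.
Transitive: yes — every two-step S-path is closed by a direct edge.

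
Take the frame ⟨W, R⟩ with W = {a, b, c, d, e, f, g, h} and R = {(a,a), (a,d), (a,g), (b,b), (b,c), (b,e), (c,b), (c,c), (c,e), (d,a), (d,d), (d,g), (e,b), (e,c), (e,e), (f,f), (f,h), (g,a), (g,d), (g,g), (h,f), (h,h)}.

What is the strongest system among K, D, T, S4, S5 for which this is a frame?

Serial (axiom D): yes — every world has a successor (e.g. a R a).
Reflexive (axiom T): yes — every world is R-related to itself.
Transitive (axiom 4): yes — every two-step R-path is closed by a direct edge.
Euclidean (axiom 5): yes — any two successors of a common world are R-related.
So F validates K, D, T, S4, S5. The strongest is S5.

S5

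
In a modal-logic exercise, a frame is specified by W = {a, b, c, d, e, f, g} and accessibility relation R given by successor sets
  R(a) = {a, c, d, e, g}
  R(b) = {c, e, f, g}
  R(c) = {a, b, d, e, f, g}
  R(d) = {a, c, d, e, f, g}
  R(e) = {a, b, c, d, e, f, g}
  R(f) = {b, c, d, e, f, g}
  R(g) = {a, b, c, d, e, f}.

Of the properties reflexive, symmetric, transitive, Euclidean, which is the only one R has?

symmetric

Reflexive: no — b is not related to itself.
Symmetric: yes — every pair in R has its reverse in R.
Transitive: no — a R c and c R b, but not a R b.
Euclidean: no — c R a and c R b, but not a R b.
Only symmetric holds.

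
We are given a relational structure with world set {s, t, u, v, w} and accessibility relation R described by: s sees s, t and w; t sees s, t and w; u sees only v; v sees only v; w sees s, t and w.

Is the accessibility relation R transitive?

Transitive: yes — every two-step R-path is closed by a direct edge.

Yes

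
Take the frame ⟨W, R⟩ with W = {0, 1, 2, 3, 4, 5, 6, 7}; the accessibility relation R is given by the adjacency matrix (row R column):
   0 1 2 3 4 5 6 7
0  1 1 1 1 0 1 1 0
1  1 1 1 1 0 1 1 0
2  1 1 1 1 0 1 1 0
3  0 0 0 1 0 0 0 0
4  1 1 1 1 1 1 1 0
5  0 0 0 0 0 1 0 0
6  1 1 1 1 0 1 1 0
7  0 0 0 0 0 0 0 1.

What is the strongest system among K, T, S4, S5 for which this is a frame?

Reflexive (axiom T): yes — every world is R-related to itself.
Transitive (axiom 4): yes — every two-step R-path is closed by a direct edge.
Euclidean (axiom 5): no — 0 R 3 and 0 R 1, but not 3 R 1.
So F validates K, T, S4; S5 would additionally require R to be Euclidean. The strongest is S4.

S4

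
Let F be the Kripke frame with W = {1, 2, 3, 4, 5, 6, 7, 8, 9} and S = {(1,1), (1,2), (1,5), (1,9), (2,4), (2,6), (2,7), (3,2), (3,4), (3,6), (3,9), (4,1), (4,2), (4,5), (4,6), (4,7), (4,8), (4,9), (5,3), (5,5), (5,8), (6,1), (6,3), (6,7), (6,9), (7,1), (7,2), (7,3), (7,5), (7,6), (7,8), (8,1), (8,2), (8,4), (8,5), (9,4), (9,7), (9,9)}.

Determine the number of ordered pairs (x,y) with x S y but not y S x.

21

Enumerating: (1,2), (1,5), (1,9), (2,6), (3,2), (3,4), (3,9), (4,1), (4,5), (4,6), (4,7), (5,3), … and 9 more.
Total: 21.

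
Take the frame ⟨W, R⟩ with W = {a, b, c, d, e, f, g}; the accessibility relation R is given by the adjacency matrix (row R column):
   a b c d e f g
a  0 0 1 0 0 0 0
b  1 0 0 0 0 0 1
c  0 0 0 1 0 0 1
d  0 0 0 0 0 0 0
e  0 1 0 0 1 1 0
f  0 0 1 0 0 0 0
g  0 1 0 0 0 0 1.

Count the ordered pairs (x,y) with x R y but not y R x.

Enumerating: (a,c), (b,a), (c,d), (c,g), (e,b), (e,f), (f,c).

7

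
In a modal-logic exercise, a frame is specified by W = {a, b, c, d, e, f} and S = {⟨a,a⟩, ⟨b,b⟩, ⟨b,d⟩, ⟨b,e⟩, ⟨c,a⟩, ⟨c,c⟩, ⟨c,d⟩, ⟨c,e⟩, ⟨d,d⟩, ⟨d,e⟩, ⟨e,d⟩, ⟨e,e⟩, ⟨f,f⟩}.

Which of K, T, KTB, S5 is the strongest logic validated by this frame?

T

Reflexive (axiom T): yes — every world is S-related to itself.
Symmetric (axiom B): no — b S d but not d S b.
Euclidean (axiom 5): no — c S a and c S d, but not a S d.
So F validates K, T; KTB would additionally require S to be symmetric. The strongest is T.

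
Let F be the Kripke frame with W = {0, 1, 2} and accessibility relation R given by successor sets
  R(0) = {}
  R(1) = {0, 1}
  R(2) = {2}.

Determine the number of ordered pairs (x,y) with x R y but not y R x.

Enumerating: (1,0).

1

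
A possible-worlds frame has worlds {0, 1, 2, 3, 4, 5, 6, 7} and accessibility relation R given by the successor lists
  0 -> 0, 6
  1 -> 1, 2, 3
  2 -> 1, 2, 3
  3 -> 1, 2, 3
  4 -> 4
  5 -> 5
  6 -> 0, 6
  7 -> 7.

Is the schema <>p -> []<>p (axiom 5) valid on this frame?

Yes

By correspondence theory, 5 is valid on a frame iff R is Euclidean.
Euclidean: yes — any two successors of a common world are R-related.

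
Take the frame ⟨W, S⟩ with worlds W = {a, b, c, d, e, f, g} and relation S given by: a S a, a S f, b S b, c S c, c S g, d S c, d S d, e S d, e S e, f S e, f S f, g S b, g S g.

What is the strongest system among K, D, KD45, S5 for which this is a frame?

Serial (axiom D): yes — every world has a successor (e.g. a S a).
Euclidean (axiom 5): no — a S f and a S a, but not f S a.
Transitive (axiom 4): no — a S f and f S e, but not a S e.
Reflexive (axiom T): yes — every world is S-related to itself.
So F validates K, D; KD45 would additionally require S to be Euclidean and transitive. The strongest is D.

D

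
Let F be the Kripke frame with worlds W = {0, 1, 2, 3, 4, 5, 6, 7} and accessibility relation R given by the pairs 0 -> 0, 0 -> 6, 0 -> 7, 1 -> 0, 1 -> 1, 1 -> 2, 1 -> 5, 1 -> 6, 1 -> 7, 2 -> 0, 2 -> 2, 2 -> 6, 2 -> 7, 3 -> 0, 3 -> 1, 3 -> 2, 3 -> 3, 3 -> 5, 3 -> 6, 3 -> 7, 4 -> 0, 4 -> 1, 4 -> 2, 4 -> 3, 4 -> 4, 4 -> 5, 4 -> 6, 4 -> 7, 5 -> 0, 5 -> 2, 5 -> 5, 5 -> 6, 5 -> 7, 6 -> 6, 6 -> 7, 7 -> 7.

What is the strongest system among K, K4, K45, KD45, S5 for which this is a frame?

K4

Transitive (axiom 4): yes — every two-step R-path is closed by a direct edge.
Euclidean (axiom 5): no — 0 R 7 and 0 R 6, but not 7 R 6.
Serial (axiom D): yes — every world has a successor (e.g. 0 R 0).
Reflexive (axiom T): yes — every world is R-related to itself.
So F validates K, K4; K45 would additionally require R to be Euclidean. The strongest is K4.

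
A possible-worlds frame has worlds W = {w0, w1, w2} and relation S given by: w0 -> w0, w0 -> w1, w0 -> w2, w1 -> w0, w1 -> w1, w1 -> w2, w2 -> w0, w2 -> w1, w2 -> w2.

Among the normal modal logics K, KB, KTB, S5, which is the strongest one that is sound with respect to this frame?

S5

Symmetric (axiom B): yes — every pair in S has its reverse in S.
Reflexive (axiom T): yes — every world is S-related to itself.
Euclidean (axiom 5): yes — any two successors of a common world are S-related.
So F validates K, KB, KTB, S5. The strongest is S5.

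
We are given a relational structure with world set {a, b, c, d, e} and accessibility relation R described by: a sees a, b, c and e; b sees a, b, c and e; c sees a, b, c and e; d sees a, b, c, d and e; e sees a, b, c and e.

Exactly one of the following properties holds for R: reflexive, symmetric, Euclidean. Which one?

reflexive

Reflexive: yes — every world is R-related to itself.
Symmetric: no — d R a but not a R d.
Euclidean: no — d R a and d R d, but not a R d.
Only reflexive holds.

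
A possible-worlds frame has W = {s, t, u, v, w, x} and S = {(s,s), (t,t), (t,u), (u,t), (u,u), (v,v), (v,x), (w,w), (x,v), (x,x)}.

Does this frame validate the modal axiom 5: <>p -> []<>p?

Yes

By correspondence theory, 5 is valid on a frame iff S is Euclidean.
Euclidean: yes — any two successors of a common world are S-related.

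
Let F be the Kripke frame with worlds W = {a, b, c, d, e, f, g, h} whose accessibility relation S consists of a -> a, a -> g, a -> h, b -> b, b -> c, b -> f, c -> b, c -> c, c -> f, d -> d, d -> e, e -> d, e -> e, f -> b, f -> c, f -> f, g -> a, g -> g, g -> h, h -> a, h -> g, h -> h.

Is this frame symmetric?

Symmetric: yes — every pair in S has its reverse in S.

Yes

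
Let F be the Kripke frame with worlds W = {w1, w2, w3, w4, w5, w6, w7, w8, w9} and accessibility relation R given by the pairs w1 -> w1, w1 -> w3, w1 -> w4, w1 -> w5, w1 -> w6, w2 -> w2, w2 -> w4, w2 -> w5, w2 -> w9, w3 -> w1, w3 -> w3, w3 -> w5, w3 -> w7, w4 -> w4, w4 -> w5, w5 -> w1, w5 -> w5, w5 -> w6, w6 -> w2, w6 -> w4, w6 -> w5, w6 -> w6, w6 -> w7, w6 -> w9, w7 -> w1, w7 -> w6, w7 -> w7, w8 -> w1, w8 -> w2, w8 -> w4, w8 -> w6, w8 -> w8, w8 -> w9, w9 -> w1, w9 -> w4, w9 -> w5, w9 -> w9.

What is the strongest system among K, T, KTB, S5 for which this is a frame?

Reflexive (axiom T): yes — every world is R-related to itself.
Symmetric (axiom B): no — w1 R w4 but not w4 R w1.
Euclidean (axiom 5): no — w1 R w3 and w1 R w4, but not w3 R w4.
So F validates K, T; KTB would additionally require R to be symmetric. The strongest is T.

T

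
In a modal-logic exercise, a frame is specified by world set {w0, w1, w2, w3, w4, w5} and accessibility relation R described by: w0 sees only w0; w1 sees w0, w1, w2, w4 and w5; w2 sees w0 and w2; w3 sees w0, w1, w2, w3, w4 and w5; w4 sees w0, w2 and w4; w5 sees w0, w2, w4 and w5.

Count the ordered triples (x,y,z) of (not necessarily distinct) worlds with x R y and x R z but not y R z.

Enumerating: (w1,w0,w1), (w1,w0,w2), (w1,w0,w4), (w1,w0,w5), (w1,w2,w1), (w1,w2,w4), (w1,w2,w5), (w1,w4,w1), (w1,w4,w5), (w1,w5,w1), (w2,w0,w2), (w3,w0,w1), … and 23 more.
Total: 35.

35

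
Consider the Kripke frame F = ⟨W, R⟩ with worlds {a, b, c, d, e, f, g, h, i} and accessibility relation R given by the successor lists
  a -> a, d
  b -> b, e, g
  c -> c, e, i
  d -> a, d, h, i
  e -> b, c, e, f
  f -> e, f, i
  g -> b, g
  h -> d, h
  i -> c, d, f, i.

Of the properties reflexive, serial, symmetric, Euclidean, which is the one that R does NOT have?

Euclidean

Reflexive: yes — every world is R-related to itself.
Serial: yes — every world has a successor (e.g. a R a).
Symmetric: yes — every pair in R has its reverse in R.
Euclidean: no — b R e and b R g, but not e R g.
Only Euclidean fails.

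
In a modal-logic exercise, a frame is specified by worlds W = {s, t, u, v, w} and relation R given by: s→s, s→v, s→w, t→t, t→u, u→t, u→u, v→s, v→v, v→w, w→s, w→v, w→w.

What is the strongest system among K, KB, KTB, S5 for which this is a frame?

S5

Symmetric (axiom B): yes — every pair in R has its reverse in R.
Reflexive (axiom T): yes — every world is R-related to itself.
Euclidean (axiom 5): yes — any two successors of a common world are R-related.
So F validates K, KB, KTB, S5. The strongest is S5.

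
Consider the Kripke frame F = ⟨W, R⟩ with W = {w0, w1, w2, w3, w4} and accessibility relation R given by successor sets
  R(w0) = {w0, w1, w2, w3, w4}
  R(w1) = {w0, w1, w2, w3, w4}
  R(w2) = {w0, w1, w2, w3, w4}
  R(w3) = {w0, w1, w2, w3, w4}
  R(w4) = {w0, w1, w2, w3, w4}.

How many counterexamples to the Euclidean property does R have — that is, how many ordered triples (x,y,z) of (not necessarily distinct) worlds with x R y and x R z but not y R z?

0

R is Euclidean; there are no such tuples.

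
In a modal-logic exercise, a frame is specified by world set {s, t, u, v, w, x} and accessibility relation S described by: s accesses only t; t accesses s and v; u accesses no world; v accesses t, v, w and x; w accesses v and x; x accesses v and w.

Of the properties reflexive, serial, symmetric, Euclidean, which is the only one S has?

symmetric

Reflexive: no — s is not related to itself.
Serial: no — u has no S-successor.
Symmetric: yes — every pair in S has its reverse in S.
Euclidean: no — t S s and t S v, but not s S v.
Only symmetric holds.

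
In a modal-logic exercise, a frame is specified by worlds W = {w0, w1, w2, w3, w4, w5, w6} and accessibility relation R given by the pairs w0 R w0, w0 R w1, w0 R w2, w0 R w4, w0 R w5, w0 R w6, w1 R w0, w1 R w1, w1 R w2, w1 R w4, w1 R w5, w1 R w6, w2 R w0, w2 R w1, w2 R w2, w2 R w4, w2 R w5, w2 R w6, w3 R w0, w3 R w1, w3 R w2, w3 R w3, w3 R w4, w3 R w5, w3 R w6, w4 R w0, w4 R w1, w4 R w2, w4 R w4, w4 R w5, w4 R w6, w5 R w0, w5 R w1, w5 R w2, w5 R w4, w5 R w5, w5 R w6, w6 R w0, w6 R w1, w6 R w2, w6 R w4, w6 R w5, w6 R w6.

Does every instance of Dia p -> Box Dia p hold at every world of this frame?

No

Axiom 5 corresponds to the accessibility relation being Euclidean.
Euclidean: no — w3 R w0 and w3 R w3, but not w0 R w3.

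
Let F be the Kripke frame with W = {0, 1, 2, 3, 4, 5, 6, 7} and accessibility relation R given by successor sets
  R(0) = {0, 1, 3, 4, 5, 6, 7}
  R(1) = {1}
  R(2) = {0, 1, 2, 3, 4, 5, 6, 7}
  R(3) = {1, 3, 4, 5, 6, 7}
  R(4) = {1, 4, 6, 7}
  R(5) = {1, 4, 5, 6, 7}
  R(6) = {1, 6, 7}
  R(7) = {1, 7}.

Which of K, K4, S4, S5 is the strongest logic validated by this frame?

Transitive (axiom 4): yes — every two-step R-path is closed by a direct edge.
Reflexive (axiom T): yes — every world is R-related to itself.
Euclidean (axiom 5): no — 0 R 1 and 0 R 3, but not 1 R 3.
So F validates K, K4, S4; S5 would additionally require R to be Euclidean. The strongest is S4.

S4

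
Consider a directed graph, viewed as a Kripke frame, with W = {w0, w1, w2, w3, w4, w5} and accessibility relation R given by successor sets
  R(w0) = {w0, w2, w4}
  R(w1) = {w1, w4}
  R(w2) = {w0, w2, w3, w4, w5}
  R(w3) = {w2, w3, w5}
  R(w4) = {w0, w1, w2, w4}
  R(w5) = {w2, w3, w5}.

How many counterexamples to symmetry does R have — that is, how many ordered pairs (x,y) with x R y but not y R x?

0

R is symmetric; there are no such tuples.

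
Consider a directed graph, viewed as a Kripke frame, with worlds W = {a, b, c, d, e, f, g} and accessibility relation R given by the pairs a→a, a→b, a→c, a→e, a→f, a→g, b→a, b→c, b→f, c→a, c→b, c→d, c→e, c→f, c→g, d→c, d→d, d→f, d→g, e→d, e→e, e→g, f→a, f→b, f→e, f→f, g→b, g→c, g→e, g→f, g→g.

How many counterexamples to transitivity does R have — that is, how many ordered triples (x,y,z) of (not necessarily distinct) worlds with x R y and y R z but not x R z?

Enumerating: (a,c,d), (a,e,d), (b,a,b), (b,a,e), (b,a,g), (b,c,b), (b,c,d), (b,c,e), (b,c,g), (b,f,b), (b,f,e), (c,a,c), … and 26 more.
Total: 38.

38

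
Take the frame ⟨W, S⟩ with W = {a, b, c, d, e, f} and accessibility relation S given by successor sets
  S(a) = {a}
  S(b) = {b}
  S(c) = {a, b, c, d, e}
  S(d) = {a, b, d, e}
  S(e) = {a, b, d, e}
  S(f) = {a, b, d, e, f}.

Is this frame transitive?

Yes

Transitive: yes — every two-step S-path is closed by a direct edge.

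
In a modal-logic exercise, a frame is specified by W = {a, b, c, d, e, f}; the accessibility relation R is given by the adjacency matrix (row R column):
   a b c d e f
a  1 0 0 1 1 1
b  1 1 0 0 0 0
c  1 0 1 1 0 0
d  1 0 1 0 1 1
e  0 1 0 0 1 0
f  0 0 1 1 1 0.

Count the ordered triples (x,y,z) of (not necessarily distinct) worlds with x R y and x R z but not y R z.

Enumerating: (a,d,d), (a,e,a), (a,e,d), (a,e,f), (a,f,a), (a,f,f), (b,a,b), (c,a,c), (c,d,d), (d,a,c), (d,c,e), (d,c,f), … and 10 more.
Total: 22.

22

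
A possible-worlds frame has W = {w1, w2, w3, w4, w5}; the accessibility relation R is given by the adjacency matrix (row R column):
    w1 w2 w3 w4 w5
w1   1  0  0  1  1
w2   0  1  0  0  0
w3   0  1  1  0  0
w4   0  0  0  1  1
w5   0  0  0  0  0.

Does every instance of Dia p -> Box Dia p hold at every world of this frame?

No

By correspondence theory, 5 is valid on a frame iff R is Euclidean.
Euclidean: no — w1 R w5 and w1 R w4, but not w5 R w4.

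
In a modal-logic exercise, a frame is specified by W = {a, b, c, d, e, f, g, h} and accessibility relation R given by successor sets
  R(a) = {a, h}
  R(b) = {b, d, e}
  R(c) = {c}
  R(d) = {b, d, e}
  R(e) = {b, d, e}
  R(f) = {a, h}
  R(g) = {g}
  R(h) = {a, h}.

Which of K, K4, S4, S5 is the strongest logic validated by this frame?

Transitive (axiom 4): yes — every two-step R-path is closed by a direct edge.
Reflexive (axiom T): no — f is not related to itself.
Euclidean (axiom 5): yes — any two successors of a common world are R-related.
So F validates K, K4; S4 would additionally require R to be reflexive. The strongest is K4.

K4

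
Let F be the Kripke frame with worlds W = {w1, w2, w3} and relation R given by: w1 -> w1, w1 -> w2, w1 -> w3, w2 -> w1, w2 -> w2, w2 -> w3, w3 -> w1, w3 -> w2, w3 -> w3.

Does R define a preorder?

Yes

Reflexive: yes — every world is R-related to itself.
Transitive: yes — every two-step R-path is closed by a direct edge.
So R is a preorder.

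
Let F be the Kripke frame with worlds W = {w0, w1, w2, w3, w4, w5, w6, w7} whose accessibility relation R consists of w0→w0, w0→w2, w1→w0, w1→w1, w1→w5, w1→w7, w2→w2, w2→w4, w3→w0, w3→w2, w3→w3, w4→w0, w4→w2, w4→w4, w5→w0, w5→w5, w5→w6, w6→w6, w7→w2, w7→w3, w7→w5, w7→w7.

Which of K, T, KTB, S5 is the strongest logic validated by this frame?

Reflexive (axiom T): yes — every world is R-related to itself.
Symmetric (axiom B): no — w0 R w2 but not w2 R w0.
Euclidean (axiom 5): no — w1 R w0 and w1 R w5, but not w0 R w5.
So F validates K, T; KTB would additionally require R to be symmetric. The strongest is T.

T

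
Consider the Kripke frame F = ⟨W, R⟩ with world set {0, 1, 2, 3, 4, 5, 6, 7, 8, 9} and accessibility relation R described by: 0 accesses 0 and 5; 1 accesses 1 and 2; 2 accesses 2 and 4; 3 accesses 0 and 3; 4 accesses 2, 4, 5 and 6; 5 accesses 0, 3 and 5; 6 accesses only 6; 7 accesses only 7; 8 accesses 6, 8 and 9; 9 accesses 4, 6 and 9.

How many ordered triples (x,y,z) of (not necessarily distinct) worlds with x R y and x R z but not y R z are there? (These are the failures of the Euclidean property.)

18

Enumerating: (1,2,1), (3,0,3), (4,2,5), (4,2,6), (4,5,2), (4,5,4), (4,5,6), (4,6,2), (4,6,4), (4,6,5), (5,0,3), (5,3,5), (8,6,8), (8,6,9), (8,9,8), (9,4,9), (9,6,4), (9,6,9).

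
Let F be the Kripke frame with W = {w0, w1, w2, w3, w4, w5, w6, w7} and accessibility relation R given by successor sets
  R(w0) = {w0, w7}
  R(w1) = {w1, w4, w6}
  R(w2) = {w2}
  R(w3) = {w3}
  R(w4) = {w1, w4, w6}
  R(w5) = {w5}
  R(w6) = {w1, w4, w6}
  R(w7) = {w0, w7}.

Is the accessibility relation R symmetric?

Yes

Symmetric: yes — every pair in R has its reverse in R.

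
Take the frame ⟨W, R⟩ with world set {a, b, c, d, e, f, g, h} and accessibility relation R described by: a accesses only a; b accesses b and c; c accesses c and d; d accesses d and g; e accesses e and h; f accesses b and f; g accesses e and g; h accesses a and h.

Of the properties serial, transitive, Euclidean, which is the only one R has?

Serial: yes — every world has a successor (e.g. a R a).
Transitive: no — b R c and c R d, but not b R d.
Euclidean: no — b R c and b R b, but not c R b.
Only serial holds.

serial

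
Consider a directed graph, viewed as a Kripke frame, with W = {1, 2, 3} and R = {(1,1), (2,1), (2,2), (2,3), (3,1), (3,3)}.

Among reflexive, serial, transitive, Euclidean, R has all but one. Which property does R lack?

Reflexive: yes — every world is R-related to itself.
Serial: yes — every world has a successor (e.g. 1 R 1).
Transitive: yes — every two-step R-path is closed by a direct edge.
Euclidean: no — 2 R 1 and 2 R 3, but not 1 R 3.
Only Euclidean fails.

Euclidean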